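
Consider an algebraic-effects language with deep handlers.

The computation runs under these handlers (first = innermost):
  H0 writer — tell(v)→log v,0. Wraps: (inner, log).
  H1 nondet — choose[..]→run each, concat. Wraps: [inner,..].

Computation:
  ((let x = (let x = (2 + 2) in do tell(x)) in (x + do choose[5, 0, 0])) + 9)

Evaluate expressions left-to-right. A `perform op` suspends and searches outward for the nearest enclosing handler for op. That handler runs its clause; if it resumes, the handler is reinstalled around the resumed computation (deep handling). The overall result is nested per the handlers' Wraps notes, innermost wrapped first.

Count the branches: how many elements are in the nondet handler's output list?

Answer: 3

Step-by-step:
tell(4) @ H0 ⇒ log+=4
choose[5, 0, 0] @ H1
  branch[0] choose=5:
    H0 returns (14, (4))
    H1 returns [(14, (4))]
  branch[1] choose=0:
    H0 returns (9, (4))
    H1 returns [(9, (4))]
  branch[2] choose=0:
    H0 returns (9, (4))
    H1 returns [(9, (4))]
= [(14, (4)), (9, (4)), (9, (4))]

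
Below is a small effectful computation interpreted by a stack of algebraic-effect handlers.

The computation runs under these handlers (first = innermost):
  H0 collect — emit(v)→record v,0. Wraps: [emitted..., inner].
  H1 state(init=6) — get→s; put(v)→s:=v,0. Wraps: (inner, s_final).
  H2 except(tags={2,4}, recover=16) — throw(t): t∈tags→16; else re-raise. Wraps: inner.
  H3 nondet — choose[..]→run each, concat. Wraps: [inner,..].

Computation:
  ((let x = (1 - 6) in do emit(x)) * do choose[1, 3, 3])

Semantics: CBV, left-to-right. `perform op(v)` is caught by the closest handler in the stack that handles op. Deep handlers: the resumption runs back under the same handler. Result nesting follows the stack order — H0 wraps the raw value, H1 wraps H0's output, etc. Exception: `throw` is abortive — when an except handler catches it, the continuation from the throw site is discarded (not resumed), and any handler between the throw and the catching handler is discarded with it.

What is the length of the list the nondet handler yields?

Answer: 3

Step-by-step:
emit(-5) @ H0 ⇒ out+=-5
choose[1, 3, 3] @ H3
  branch[0] choose=1:
    H0 returns [-5, 0]
    H1 returns ([-5, 0], 6)
    H2 returns ([-5, 0], 6)
    H3 returns [([-5, 0], 6)]
  branch[1] choose=3:
    H0 returns [-5, 0]
    H1 returns ([-5, 0], 6)
    H2 returns ([-5, 0], 6)
    H3 returns [([-5, 0], 6)]
  branch[2] choose=3:
    H0 returns [-5, 0]
    H1 returns ([-5, 0], 6)
    H2 returns ([-5, 0], 6)
    H3 returns [([-5, 0], 6)]
= [([-5, 0], 6), ([-5, 0], 6), ([-5, 0], 6)]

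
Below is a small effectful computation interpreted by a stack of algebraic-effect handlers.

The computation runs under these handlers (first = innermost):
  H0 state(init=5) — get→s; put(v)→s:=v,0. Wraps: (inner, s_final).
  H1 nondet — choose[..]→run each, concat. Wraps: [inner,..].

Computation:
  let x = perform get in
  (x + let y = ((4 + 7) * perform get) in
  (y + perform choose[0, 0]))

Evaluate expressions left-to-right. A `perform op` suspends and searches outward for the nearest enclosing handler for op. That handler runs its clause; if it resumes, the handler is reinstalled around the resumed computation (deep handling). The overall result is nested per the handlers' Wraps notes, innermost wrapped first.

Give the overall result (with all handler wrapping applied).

Working:
get @ H0 ⇒ 5
get @ H0 ⇒ 5
choose[0, 0] @ H1
  branch[0] choose=0:
    H0 returns (60, 5)
    H1 returns [(60, 5)]
  branch[1] choose=0:
    H0 returns (60, 5)
    H1 returns [(60, 5)]
= [(60, 5), (60, 5)]

Answer: [(60, 5), (60, 5)]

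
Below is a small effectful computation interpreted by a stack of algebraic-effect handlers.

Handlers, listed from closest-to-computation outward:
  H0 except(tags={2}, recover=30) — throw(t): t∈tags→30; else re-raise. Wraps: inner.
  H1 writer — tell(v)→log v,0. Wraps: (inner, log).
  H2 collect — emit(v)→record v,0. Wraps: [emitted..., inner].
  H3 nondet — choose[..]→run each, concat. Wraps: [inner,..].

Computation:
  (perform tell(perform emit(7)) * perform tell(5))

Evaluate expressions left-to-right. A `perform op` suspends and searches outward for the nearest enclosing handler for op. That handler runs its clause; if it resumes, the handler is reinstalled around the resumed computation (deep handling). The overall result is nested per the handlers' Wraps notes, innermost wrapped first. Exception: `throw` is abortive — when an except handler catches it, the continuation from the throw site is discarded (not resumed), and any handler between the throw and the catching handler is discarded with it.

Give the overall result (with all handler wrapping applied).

Step-by-step:
emit(7) @ H2 ⇒ out+=7
tell(0) @ H1 ⇒ log+=0
tell(5) @ H1 ⇒ log+=5
H0 returns 0
H1 returns (0, (0, 5))
H2 returns [7, (0, (0, 5))]
H3 returns [[7, (0, (0, 5))]]
= [[7, (0, (0, 5))]]

Answer: [[7, (0, (0, 5))]]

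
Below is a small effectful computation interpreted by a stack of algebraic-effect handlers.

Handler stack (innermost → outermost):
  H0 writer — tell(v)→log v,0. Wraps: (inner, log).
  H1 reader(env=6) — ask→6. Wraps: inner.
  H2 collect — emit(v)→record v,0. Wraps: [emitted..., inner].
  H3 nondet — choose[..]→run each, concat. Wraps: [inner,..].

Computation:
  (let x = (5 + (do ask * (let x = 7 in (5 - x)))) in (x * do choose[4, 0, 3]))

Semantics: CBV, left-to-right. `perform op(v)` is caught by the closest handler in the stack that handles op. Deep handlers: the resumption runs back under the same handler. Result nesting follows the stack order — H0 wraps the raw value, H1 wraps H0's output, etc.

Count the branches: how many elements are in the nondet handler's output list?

Answer: 3

Step-by-step:
ask @ H1 ⇒ 6
choose[4, 0, 3] @ H3
  branch[0] choose=4:
    H0 returns (-28, ())
    H1 returns (-28, ())
    H2 returns [(-28, ())]
    H3 returns [[(-28, ())]]
  branch[1] choose=0:
    H0 returns (0, ())
    H1 returns (0, ())
    H2 returns [(0, ())]
    H3 returns [[(0, ())]]
  branch[2] choose=3:
    H0 returns (-21, ())
    H1 returns (-21, ())
    H2 returns [(-21, ())]
    H3 returns [[(-21, ())]]
= [[(-28, ())], [(0, ())], [(-21, ())]]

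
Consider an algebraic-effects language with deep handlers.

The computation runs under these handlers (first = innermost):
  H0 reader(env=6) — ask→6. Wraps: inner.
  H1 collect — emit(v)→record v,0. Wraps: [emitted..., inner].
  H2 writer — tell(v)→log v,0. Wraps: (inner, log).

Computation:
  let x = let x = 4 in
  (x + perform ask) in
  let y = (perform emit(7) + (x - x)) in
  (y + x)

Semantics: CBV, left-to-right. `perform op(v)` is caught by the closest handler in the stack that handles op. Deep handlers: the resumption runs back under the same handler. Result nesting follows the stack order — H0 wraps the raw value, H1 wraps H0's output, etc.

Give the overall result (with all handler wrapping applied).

Answer: ([7, 10], ())

Step-by-step:
ask @ H0 ⇒ 6
emit(7) @ H1 ⇒ out+=7
H0 returns 10
H1 returns [7, 10]
H2 returns ([7, 10], ())
= ([7, 10], ())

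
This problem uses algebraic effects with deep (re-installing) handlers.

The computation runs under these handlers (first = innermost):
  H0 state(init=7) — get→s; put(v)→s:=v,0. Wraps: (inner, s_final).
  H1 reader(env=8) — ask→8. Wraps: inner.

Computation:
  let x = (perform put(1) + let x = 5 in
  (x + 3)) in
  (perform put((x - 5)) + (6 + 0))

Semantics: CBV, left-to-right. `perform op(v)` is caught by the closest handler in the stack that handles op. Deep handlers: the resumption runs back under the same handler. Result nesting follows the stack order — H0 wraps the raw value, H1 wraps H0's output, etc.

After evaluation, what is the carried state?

Answer: 3

Evaluation trace:
put(1) @ H0 ⇒ s:=1
put(3) @ H0 ⇒ s:=3
H0 returns (6, 3)
H1 returns (6, 3)
= (6, 3)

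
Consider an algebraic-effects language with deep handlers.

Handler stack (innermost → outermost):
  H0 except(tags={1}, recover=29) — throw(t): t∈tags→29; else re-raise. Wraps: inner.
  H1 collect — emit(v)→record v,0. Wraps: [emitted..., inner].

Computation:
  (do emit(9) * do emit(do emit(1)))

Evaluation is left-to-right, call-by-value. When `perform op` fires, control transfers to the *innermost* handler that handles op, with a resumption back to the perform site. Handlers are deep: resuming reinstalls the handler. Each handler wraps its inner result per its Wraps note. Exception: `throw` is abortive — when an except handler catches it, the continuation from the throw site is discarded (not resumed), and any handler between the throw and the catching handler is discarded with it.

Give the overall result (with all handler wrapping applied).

Working:
emit(9) @ H1 ⇒ out+=9
emit(1) @ H1 ⇒ out+=1
emit(0) @ H1 ⇒ out+=0
H0 returns 0
H1 returns [9, 1, 0, 0]
= [9, 1, 0, 0]

Answer: [9, 1, 0, 0]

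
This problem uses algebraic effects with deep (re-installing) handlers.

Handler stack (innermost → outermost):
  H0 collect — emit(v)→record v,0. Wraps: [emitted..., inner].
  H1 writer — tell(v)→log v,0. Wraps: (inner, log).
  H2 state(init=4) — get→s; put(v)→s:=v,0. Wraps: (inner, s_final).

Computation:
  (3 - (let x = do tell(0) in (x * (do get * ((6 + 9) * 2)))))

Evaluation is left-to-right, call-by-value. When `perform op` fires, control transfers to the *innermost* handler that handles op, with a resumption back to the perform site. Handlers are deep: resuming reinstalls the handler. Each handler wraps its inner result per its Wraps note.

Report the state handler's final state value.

Answer: 4

Step-by-step:
tell(0) @ H1 ⇒ log+=0
get @ H2 ⇒ 4
H0 returns [3]
H1 returns ([3], (0))
H2 returns (([3], (0)), 4)
= (([3], (0)), 4)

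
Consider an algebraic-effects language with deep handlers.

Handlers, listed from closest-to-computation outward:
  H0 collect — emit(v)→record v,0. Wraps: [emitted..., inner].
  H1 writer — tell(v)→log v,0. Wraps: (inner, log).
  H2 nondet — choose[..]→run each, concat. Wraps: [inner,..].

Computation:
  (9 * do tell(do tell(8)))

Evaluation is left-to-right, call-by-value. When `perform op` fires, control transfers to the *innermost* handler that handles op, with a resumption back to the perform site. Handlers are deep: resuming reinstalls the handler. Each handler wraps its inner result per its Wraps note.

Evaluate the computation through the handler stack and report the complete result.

Answer: [([0], (8, 0))]

Evaluation trace:
tell(8) @ H1 ⇒ log+=8
tell(0) @ H1 ⇒ log+=0
H0 returns [0]
H1 returns ([0], (8, 0))
H2 returns [([0], (8, 0))]
= [([0], (8, 0))]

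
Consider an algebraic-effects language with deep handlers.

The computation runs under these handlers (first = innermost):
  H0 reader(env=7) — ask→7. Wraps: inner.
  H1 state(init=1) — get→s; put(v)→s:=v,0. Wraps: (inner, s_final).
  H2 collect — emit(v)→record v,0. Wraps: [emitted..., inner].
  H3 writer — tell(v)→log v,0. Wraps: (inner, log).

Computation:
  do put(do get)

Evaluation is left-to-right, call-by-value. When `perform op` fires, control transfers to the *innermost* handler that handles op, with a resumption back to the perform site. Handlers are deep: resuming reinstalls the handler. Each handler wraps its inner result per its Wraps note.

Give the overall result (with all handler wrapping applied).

Evaluation trace:
get @ H1 ⇒ 1
put(1) @ H1 ⇒ s:=1
H0 returns 0
H1 returns (0, 1)
H2 returns [(0, 1)]
H3 returns ([(0, 1)], ())
= ([(0, 1)], ())

Answer: ([(0, 1)], ())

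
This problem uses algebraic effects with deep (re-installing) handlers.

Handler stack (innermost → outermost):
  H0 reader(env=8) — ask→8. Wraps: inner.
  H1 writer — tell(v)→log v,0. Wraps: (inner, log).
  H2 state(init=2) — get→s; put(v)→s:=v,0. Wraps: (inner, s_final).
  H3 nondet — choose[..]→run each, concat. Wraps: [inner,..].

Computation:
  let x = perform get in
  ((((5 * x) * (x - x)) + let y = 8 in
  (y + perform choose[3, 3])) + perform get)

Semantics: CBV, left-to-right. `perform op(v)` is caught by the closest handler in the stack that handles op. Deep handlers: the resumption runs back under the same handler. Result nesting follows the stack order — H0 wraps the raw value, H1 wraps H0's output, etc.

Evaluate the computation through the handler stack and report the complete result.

Evaluation trace:
get @ H2 ⇒ 2
choose[3, 3] @ H3
  branch[0] choose=3:
    get @ H2 ⇒ 2
    H0 returns 13
    H1 returns (13, ())
    H2 returns ((13, ()), 2)
    H3 returns [((13, ()), 2)]
  branch[1] choose=3:
    get @ H2 ⇒ 2
    H0 returns 13
    H1 returns (13, ())
    H2 returns ((13, ()), 2)
    H3 returns [((13, ()), 2)]
= [((13, ()), 2), ((13, ()), 2)]

Answer: [((13, ()), 2), ((13, ()), 2)]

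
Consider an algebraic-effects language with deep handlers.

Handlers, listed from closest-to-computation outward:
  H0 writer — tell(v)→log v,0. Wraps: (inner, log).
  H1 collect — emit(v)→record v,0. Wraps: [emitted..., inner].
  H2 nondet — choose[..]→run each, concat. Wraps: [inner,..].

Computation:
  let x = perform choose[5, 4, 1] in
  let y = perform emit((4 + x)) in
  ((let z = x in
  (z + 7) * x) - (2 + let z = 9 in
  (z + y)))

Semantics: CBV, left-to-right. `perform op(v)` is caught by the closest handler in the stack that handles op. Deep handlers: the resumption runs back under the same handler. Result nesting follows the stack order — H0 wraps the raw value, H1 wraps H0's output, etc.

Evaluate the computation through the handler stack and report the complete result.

Answer: [[9, (49, ())], [8, (33, ())], [5, (-3, ())]]

Step-by-step:
choose[5, 4, 1] @ H2
  branch[0] choose=5:
    emit(9) @ H1 ⇒ out+=9
    H0 returns (49, ())
    H1 returns [9, (49, ())]
    H2 returns [[9, (49, ())]]
  branch[1] choose=4:
    emit(8) @ H1 ⇒ out+=8
    H0 returns (33, ())
    H1 returns [8, (33, ())]
    H2 returns [[8, (33, ())]]
  branch[2] choose=1:
    emit(5) @ H1 ⇒ out+=5
    H0 returns (-3, ())
    H1 returns [5, (-3, ())]
    H2 returns [[5, (-3, ())]]
= [[9, (49, ())], [8, (33, ())], [5, (-3, ())]]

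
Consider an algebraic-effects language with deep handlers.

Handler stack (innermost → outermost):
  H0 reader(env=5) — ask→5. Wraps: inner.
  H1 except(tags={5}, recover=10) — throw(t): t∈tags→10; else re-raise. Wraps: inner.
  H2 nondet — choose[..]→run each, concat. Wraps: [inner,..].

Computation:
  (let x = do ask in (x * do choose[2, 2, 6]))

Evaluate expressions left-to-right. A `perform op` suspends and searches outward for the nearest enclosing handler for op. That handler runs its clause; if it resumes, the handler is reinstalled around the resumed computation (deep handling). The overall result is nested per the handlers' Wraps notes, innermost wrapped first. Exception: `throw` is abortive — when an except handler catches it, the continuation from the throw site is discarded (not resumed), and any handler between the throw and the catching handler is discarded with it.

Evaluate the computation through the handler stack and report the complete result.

Evaluation trace:
ask @ H0 ⇒ 5
choose[2, 2, 6] @ H2
  branch[0] choose=2:
    H0 returns 10
    H1 returns 10
    H2 returns [10]
  branch[1] choose=2:
    H0 returns 10
    H1 returns 10
    H2 returns [10]
  branch[2] choose=6:
    H0 returns 30
    H1 returns 30
    H2 returns [30]
= [10, 10, 30]

Answer: [10, 10, 30]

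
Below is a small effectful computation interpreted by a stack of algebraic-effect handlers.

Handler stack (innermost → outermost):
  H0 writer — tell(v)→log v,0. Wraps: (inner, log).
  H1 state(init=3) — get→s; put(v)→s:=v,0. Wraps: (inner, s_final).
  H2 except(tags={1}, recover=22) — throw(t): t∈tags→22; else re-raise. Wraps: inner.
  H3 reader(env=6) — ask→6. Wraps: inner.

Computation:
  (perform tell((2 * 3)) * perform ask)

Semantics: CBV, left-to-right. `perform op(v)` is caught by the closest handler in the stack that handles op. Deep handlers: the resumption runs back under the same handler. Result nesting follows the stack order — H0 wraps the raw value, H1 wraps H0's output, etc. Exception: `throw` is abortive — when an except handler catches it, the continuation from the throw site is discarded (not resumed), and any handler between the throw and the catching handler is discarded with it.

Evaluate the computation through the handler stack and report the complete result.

Step-by-step:
tell(6) @ H0 ⇒ log+=6
ask @ H3 ⇒ 6
H0 returns (0, (6))
H1 returns ((0, (6)), 3)
H2 returns ((0, (6)), 3)
H3 returns ((0, (6)), 3)
= ((0, (6)), 3)

Answer: ((0, (6)), 3)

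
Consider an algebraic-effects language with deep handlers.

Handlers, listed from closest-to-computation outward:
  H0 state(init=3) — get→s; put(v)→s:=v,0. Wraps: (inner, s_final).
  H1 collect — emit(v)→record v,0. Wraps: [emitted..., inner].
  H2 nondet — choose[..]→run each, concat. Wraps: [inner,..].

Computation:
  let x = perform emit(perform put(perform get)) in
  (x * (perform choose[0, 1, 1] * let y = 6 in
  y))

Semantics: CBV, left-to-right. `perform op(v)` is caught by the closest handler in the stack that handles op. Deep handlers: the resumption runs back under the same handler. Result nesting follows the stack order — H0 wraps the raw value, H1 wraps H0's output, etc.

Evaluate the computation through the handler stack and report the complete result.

Answer: [[0, (0, 3)], [0, (0, 3)], [0, (0, 3)]]

Step-by-step:
get @ H0 ⇒ 3
put(3) @ H0 ⇒ s:=3
emit(0) @ H1 ⇒ out+=0
choose[0, 1, 1] @ H2
  branch[0] choose=0:
    H0 returns (0, 3)
    H1 returns [0, (0, 3)]
    H2 returns [[0, (0, 3)]]
  branch[1] choose=1:
    H0 returns (0, 3)
    H1 returns [0, (0, 3)]
    H2 returns [[0, (0, 3)]]
  branch[2] choose=1:
    H0 returns (0, 3)
    H1 returns [0, (0, 3)]
    H2 returns [[0, (0, 3)]]
= [[0, (0, 3)], [0, (0, 3)], [0, (0, 3)]]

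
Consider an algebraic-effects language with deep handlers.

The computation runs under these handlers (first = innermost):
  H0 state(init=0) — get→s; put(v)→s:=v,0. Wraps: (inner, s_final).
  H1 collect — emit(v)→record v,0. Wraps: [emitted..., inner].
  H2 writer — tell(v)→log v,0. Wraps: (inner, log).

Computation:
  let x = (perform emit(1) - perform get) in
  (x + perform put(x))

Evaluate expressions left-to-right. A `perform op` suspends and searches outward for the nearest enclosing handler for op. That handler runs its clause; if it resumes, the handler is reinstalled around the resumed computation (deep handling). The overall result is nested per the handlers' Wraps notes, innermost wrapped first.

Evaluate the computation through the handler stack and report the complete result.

Answer: ([1, (0, 0)], ())

Evaluation trace:
emit(1) @ H1 ⇒ out+=1
get @ H0 ⇒ 0
put(0) @ H0 ⇒ s:=0
H0 returns (0, 0)
H1 returns [1, (0, 0)]
H2 returns ([1, (0, 0)], ())
= ([1, (0, 0)], ())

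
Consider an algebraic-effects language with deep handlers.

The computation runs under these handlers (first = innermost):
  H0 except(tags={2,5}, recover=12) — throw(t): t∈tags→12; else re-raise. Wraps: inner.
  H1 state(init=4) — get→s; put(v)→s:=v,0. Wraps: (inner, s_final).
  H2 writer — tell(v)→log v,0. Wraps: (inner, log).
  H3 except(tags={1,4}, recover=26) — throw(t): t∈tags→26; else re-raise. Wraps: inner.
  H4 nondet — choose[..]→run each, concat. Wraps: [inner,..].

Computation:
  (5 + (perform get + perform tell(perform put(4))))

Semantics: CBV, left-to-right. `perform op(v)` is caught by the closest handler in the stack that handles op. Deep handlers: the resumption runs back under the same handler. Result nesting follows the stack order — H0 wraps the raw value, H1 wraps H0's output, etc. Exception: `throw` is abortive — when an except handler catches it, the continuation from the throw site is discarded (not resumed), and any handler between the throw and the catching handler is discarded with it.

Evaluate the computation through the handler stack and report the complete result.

Answer: [((9, 4), (0))]

Evaluation trace:
get @ H1 ⇒ 4
put(4) @ H1 ⇒ s:=4
tell(0) @ H2 ⇒ log+=0
H0 returns 9
H1 returns (9, 4)
H2 returns ((9, 4), (0))
H3 returns ((9, 4), (0))
H4 returns [((9, 4), (0))]
= [((9, 4), (0))]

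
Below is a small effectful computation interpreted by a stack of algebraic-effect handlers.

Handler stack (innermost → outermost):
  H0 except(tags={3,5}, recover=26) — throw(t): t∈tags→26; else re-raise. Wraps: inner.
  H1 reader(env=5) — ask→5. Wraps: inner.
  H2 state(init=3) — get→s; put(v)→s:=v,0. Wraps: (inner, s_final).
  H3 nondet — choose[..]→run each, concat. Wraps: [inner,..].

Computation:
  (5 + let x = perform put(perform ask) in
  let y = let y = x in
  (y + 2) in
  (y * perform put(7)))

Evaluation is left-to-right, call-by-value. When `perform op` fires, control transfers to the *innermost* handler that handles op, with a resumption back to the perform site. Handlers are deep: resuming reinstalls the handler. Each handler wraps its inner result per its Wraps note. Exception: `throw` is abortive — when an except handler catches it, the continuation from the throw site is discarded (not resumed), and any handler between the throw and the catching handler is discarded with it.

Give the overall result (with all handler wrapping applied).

Evaluation trace:
ask @ H1 ⇒ 5
put(5) @ H2 ⇒ s:=5
put(7) @ H2 ⇒ s:=7
H0 returns 5
H1 returns 5
H2 returns (5, 7)
H3 returns [(5, 7)]
= [(5, 7)]

Answer: [(5, 7)]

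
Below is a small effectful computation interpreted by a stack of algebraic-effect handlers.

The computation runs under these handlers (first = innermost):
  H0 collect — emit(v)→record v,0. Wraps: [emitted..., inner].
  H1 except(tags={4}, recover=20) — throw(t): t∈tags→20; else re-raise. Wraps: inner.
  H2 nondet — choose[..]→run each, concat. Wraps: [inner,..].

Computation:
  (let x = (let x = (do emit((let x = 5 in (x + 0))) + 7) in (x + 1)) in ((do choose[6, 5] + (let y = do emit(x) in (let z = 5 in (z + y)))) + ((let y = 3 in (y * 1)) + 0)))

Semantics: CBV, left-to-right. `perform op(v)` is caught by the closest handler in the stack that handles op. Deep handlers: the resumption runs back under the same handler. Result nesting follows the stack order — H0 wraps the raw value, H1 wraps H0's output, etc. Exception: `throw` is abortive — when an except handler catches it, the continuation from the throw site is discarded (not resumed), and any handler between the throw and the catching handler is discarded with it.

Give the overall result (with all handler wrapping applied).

Answer: [[5, 8, 14], [5, 8, 13]]

Evaluation trace:
emit(5) @ H0 ⇒ out+=5
choose[6, 5] @ H2
  branch[0] choose=6:
    emit(8) @ H0 ⇒ out+=8
    H0 returns [5, 8, 14]
    H1 returns [5, 8, 14]
    H2 returns [[5, 8, 14]]
  branch[1] choose=5:
    emit(8) @ H0 ⇒ out+=8
    H0 returns [5, 8, 13]
    H1 returns [5, 8, 13]
    H2 returns [[5, 8, 13]]
= [[5, 8, 14], [5, 8, 13]]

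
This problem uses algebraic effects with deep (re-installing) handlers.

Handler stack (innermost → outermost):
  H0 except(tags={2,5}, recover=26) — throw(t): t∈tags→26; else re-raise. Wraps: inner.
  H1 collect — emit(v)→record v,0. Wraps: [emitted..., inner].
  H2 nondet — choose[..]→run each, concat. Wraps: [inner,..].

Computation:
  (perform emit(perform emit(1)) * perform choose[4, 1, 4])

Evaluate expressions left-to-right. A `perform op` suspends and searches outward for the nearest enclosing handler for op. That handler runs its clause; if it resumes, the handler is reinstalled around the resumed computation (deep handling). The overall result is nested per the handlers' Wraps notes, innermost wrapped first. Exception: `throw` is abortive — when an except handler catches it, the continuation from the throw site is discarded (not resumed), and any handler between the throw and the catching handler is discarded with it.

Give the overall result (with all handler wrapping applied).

Step-by-step:
emit(1) @ H1 ⇒ out+=1
emit(0) @ H1 ⇒ out+=0
choose[4, 1, 4] @ H2
  branch[0] choose=4:
    H0 returns 0
    H1 returns [1, 0, 0]
    H2 returns [[1, 0, 0]]
  branch[1] choose=1:
    H0 returns 0
    H1 returns [1, 0, 0]
    H2 returns [[1, 0, 0]]
  branch[2] choose=4:
    H0 returns 0
    H1 returns [1, 0, 0]
    H2 returns [[1, 0, 0]]
= [[1, 0, 0], [1, 0, 0], [1, 0, 0]]

Answer: [[1, 0, 0], [1, 0, 0], [1, 0, 0]]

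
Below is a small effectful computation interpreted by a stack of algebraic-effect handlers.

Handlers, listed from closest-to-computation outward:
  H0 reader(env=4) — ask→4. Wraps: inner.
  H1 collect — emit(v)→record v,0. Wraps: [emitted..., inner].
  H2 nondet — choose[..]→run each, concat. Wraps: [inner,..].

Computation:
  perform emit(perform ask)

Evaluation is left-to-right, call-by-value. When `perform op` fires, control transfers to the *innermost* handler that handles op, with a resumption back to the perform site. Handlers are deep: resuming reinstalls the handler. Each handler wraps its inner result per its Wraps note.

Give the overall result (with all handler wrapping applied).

Working:
ask @ H0 ⇒ 4
emit(4) @ H1 ⇒ out+=4
H0 returns 0
H1 returns [4, 0]
H2 returns [[4, 0]]
= [[4, 0]]

Answer: [[4, 0]]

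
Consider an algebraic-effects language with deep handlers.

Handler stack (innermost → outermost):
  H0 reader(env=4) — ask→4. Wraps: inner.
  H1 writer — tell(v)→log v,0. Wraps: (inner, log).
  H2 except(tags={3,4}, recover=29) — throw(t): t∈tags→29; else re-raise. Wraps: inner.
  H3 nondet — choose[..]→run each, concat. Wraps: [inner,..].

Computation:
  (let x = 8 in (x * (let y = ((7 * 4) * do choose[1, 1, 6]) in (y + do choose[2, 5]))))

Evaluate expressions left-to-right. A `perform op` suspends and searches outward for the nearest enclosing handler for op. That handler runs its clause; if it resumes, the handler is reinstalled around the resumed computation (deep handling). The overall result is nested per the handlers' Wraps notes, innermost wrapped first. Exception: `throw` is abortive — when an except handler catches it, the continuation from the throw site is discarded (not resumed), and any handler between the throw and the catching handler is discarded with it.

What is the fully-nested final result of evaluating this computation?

Working:
choose[1, 1, 6] @ H3
  branch[0] choose=1:
    choose[2, 5] @ H3
      branch[0] choose=2:
        H0 returns 240
        H1 returns (240, ())
        H2 returns (240, ())
        H3 returns [(240, ())]
      branch[1] choose=5:
        H0 returns 264
        H1 returns (264, ())
        H2 returns (264, ())
        H3 returns [(264, ())]
  branch[1] choose=1:
    choose[2, 5] @ H3
      branch[0] choose=2:
        H0 returns 240
        H1 returns (240, ())
        H2 returns (240, ())
        H3 returns [(240, ())]
      branch[1] choose=5:
        H0 returns 264
        H1 returns (264, ())
        H2 returns (264, ())
        H3 returns [(264, ())]
  branch[2] choose=6:
    choose[2, 5] @ H3
      branch[0] choose=2:
        H0 returns 1360
        H1 returns (1360, ())
        H2 returns (1360, ())
        H3 returns [(1360, ())]
      branch[1] choose=5:
        H0 returns 1384
        H1 returns (1384, ())
        H2 returns (1384, ())
        H3 returns [(1384, ())]
= [(240, ()), (264, ()), (240, ()), (264, ()), (1360, ()), (1384, ())]

Answer: [(240, ()), (264, ()), (240, ()), (264, ()), (1360, ()), (1384, ())]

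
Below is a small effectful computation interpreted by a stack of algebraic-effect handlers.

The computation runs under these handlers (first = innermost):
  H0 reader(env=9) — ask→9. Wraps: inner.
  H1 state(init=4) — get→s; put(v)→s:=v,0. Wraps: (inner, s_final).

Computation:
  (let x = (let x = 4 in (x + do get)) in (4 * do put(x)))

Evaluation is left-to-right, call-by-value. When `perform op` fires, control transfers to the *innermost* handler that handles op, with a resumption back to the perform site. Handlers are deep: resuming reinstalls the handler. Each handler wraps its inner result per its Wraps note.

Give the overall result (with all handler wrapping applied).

Evaluation trace:
get @ H1 ⇒ 4
put(8) @ H1 ⇒ s:=8
H0 returns 0
H1 returns (0, 8)
= (0, 8)

Answer: (0, 8)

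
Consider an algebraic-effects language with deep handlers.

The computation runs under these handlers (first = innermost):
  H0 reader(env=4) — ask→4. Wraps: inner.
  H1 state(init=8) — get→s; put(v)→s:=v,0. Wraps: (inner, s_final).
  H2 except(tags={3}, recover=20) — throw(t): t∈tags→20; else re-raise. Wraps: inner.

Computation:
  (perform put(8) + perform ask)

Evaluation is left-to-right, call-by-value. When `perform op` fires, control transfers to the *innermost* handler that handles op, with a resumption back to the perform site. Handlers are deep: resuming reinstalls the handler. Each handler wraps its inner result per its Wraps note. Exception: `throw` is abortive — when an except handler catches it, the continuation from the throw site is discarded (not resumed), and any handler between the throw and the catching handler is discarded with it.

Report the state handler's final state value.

Answer: 8

Evaluation trace:
put(8) @ H1 ⇒ s:=8
ask @ H0 ⇒ 4
H0 returns 4
H1 returns (4, 8)
H2 returns (4, 8)
= (4, 8)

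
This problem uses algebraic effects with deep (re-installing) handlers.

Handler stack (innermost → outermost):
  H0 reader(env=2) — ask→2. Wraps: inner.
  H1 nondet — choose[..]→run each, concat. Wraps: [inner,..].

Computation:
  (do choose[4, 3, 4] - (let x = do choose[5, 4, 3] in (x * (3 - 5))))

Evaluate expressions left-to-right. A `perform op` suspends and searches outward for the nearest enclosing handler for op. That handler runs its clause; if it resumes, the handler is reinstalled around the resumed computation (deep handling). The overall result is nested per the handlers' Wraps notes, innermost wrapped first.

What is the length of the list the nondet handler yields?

Answer: 9

Evaluation trace:
choose[4, 3, 4] @ H1
  branch[0] choose=4:
    choose[5, 4, 3] @ H1
      branch[0] choose=5:
        H0 returns 14
        H1 returns [14]
      branch[1] choose=4:
        H0 returns 12
        H1 returns [12]
      branch[2] choose=3:
        H0 returns 10
        H1 returns [10]
  branch[1] choose=3:
    choose[5, 4, 3] @ H1
      branch[0] choose=5:
        H0 returns 13
        H1 returns [13]
      branch[1] choose=4:
        H0 returns 11
        H1 returns [11]
      branch[2] choose=3:
        H0 returns 9
        H1 returns [9]
  branch[2] choose=4:
    choose[5, 4, 3] @ H1
      branch[0] choose=5:
        H0 returns 14
        H1 returns [14]
      branch[1] choose=4:
        H0 returns 12
        H1 returns [12]
      branch[2] choose=3:
        H0 returns 10
        H1 returns [10]
= [14, 12, 10, 13, 11, 9, 14, 12, 10]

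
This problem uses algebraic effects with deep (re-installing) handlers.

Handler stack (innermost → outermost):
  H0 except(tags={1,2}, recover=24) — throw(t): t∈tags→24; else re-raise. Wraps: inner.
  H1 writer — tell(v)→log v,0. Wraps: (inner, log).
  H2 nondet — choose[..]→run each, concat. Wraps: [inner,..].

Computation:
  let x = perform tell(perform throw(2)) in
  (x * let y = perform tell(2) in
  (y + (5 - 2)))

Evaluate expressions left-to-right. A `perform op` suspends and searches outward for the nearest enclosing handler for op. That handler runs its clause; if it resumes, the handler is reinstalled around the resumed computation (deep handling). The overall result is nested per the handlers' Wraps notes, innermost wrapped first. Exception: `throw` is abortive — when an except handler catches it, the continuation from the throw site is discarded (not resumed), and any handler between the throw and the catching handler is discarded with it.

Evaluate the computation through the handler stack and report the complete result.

Evaluation trace:
throw(2) @ H0 caught ⇒ 24
H1 returns (24, ())
H2 returns [(24, ())]
= [(24, ())]

Answer: [(24, ())]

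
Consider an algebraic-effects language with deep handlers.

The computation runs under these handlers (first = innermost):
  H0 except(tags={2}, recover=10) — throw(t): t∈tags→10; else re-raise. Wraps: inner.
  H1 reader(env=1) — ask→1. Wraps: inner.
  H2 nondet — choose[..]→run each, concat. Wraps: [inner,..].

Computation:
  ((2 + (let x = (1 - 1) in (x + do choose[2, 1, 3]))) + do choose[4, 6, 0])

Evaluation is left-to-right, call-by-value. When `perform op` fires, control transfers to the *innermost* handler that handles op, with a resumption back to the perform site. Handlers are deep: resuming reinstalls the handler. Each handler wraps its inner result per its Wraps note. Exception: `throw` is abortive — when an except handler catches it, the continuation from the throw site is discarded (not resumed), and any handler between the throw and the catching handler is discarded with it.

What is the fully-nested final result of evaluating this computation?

Answer: [8, 10, 4, 7, 9, 3, 9, 11, 5]

Step-by-step:
choose[2, 1, 3] @ H2
  branch[0] choose=2:
    choose[4, 6, 0] @ H2
      branch[0] choose=4:
        H0 returns 8
        H1 returns 8
        H2 returns [8]
      branch[1] choose=6:
        H0 returns 10
        H1 returns 10
        H2 returns [10]
      branch[2] choose=0:
        H0 returns 4
        H1 returns 4
        H2 returns [4]
  branch[1] choose=1:
    choose[4, 6, 0] @ H2
      branch[0] choose=4:
        H0 returns 7
        H1 returns 7
        H2 returns [7]
      branch[1] choose=6:
        H0 returns 9
        H1 returns 9
        H2 returns [9]
      branch[2] choose=0:
        H0 returns 3
        H1 returns 3
        H2 returns [3]
  branch[2] choose=3:
    choose[4, 6, 0] @ H2
      branch[0] choose=4:
        H0 returns 9
        H1 returns 9
        H2 returns [9]
      branch[1] choose=6:
        H0 returns 11
        H1 returns 11
        H2 returns [11]
      branch[2] choose=0:
        H0 returns 5
        H1 returns 5
        H2 returns [5]
= [8, 10, 4, 7, 9, 3, 9, 11, 5]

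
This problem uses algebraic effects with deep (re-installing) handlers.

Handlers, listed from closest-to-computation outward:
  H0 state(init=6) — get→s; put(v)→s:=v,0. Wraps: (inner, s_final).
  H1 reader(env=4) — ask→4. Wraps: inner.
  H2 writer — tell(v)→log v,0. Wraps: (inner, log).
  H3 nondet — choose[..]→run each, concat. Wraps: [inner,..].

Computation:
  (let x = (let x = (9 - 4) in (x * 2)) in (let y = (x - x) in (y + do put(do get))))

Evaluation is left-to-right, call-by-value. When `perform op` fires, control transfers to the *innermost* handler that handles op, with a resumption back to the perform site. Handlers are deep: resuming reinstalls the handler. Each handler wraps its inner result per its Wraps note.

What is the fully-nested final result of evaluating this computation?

Step-by-step:
get @ H0 ⇒ 6
put(6) @ H0 ⇒ s:=6
H0 returns (0, 6)
H1 returns (0, 6)
H2 returns ((0, 6), ())
H3 returns [((0, 6), ())]
= [((0, 6), ())]

Answer: [((0, 6), ())]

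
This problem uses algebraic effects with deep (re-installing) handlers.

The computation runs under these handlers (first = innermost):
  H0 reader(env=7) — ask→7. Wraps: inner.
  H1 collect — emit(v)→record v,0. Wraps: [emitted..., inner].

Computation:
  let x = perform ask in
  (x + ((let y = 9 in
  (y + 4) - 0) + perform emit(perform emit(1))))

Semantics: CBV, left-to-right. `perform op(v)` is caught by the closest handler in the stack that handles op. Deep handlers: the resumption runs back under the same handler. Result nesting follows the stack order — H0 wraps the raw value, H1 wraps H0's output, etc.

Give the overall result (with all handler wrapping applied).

Step-by-step:
ask @ H0 ⇒ 7
emit(1) @ H1 ⇒ out+=1
emit(0) @ H1 ⇒ out+=0
H0 returns 20
H1 returns [1, 0, 20]
= [1, 0, 20]

Answer: [1, 0, 20]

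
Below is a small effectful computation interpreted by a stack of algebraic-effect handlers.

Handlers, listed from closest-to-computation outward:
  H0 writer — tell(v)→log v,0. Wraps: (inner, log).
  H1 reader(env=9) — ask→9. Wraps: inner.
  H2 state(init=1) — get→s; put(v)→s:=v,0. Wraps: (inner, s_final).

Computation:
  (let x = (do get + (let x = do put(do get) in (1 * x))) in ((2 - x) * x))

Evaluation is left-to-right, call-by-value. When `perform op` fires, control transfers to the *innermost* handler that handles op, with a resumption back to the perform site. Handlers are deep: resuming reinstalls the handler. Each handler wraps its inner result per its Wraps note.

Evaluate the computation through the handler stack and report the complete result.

Evaluation trace:
get @ H2 ⇒ 1
get @ H2 ⇒ 1
put(1) @ H2 ⇒ s:=1
H0 returns (1, ())
H1 returns (1, ())
H2 returns ((1, ()), 1)
= ((1, ()), 1)

Answer: ((1, ()), 1)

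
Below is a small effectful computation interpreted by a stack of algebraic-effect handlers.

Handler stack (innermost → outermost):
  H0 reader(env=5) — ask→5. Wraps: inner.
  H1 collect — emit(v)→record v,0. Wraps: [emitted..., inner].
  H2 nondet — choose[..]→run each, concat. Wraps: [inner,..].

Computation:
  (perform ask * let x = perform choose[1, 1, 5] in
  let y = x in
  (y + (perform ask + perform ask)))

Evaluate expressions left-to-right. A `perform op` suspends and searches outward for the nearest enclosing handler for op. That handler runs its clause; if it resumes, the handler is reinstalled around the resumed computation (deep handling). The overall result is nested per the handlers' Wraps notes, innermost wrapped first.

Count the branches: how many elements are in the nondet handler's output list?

Answer: 3

Step-by-step:
ask @ H0 ⇒ 5
choose[1, 1, 5] @ H2
  branch[0] choose=1:
    ask @ H0 ⇒ 5
    ask @ H0 ⇒ 5
    H0 returns 55
    H1 returns [55]
    H2 returns [[55]]
  branch[1] choose=1:
    ask @ H0 ⇒ 5
    ask @ H0 ⇒ 5
    H0 returns 55
    H1 returns [55]
    H2 returns [[55]]
  branch[2] choose=5:
    ask @ H0 ⇒ 5
    ask @ H0 ⇒ 5
    H0 returns 75
    H1 returns [75]
    H2 returns [[75]]
= [[55], [55], [75]]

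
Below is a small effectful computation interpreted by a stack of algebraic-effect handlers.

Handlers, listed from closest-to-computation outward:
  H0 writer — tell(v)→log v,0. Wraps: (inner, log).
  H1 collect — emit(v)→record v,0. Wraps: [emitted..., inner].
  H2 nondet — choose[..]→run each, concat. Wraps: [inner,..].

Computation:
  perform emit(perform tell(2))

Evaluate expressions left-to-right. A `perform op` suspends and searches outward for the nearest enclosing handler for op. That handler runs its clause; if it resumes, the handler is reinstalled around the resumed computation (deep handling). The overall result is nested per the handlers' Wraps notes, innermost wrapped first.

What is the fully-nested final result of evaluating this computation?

Step-by-step:
tell(2) @ H0 ⇒ log+=2
emit(0) @ H1 ⇒ out+=0
H0 returns (0, (2))
H1 returns [0, (0, (2))]
H2 returns [[0, (0, (2))]]
= [[0, (0, (2))]]

Answer: [[0, (0, (2))]]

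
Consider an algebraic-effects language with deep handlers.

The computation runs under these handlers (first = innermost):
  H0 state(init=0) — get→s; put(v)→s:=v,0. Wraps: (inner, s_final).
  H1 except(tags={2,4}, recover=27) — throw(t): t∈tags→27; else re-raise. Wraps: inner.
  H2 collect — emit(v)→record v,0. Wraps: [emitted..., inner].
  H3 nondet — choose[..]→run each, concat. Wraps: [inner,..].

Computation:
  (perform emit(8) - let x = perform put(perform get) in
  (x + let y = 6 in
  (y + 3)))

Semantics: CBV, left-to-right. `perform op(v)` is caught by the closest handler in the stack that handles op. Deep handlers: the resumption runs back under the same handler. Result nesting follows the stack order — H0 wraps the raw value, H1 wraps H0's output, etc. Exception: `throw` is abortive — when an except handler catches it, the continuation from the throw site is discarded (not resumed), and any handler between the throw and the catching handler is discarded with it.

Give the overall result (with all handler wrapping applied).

Answer: [[8, (-9, 0)]]

Step-by-step:
emit(8) @ H2 ⇒ out+=8
get @ H0 ⇒ 0
put(0) @ H0 ⇒ s:=0
H0 returns (-9, 0)
H1 returns (-9, 0)
H2 returns [8, (-9, 0)]
H3 returns [[8, (-9, 0)]]
= [[8, (-9, 0)]]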